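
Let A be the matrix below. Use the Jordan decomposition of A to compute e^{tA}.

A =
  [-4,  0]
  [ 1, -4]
e^{tA} =
  [exp(-4*t), 0]
  [t*exp(-4*t), exp(-4*t)]

Strategy: write A = P · J · P⁻¹ where J is a Jordan canonical form, so e^{tA} = P · e^{tJ} · P⁻¹, and e^{tJ} can be computed block-by-block.

A has Jordan form
J =
  [-4,  1]
  [ 0, -4]
(up to reordering of blocks).

Per-block formulas:
  For a 2×2 Jordan block J_2(-4): exp(t · J_2(-4)) = e^(-4t)·(I + t·N), where N is the 2×2 nilpotent shift.

After assembling e^{tJ} and conjugating by P, we get:

e^{tA} =
  [exp(-4*t), 0]
  [t*exp(-4*t), exp(-4*t)]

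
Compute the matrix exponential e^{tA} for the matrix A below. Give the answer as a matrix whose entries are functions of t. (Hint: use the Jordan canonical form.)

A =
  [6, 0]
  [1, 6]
e^{tA} =
  [exp(6*t), 0]
  [t*exp(6*t), exp(6*t)]

Strategy: write A = P · J · P⁻¹ where J is a Jordan canonical form, so e^{tA} = P · e^{tJ} · P⁻¹, and e^{tJ} can be computed block-by-block.

A has Jordan form
J =
  [6, 1]
  [0, 6]
(up to reordering of blocks).

Per-block formulas:
  For a 2×2 Jordan block J_2(6): exp(t · J_2(6)) = e^(6t)·(I + t·N), where N is the 2×2 nilpotent shift.

After assembling e^{tJ} and conjugating by P, we get:

e^{tA} =
  [exp(6*t), 0]
  [t*exp(6*t), exp(6*t)]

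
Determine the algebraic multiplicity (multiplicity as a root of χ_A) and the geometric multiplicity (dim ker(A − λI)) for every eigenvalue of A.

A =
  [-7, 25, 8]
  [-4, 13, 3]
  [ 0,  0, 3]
λ = 3: alg = 3, geom = 1

Step 1 — factor the characteristic polynomial to read off the algebraic multiplicities:
  χ_A(x) = (x - 3)^3

Step 2 — compute geometric multiplicities via the rank-nullity identity g(λ) = n − rank(A − λI):
  rank(A − (3)·I) = 2, so dim ker(A − (3)·I) = n − 2 = 1

Summary:
  λ = 3: algebraic multiplicity = 3, geometric multiplicity = 1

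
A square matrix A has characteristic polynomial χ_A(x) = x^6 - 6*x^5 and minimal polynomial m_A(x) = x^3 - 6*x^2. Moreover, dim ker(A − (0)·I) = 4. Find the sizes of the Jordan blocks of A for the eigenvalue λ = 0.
Block sizes for λ = 0: [2, 1, 1, 1]

Step 1 — from the characteristic polynomial, algebraic multiplicity of λ = 0 is 5. From dim ker(A − (0)·I) = 4, there are exactly 4 Jordan blocks for λ = 0.
Step 2 — from the minimal polynomial, the factor (x − 0)^2 tells us the largest block for λ = 0 has size 2.
Step 3 — with total size 5, 4 blocks, and largest block 2, the block sizes (in nonincreasing order) are [2, 1, 1, 1].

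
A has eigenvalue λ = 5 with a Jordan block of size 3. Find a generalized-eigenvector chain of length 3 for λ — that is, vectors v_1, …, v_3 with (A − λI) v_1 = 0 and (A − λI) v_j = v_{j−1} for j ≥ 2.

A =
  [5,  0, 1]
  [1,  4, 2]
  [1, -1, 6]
A Jordan chain for λ = 5 of length 3:
v_1 = (1, 1, 0)ᵀ
v_2 = (0, 1, 1)ᵀ
v_3 = (1, 0, 0)ᵀ

Let N = A − (5)·I. We want v_3 with N^3 v_3 = 0 but N^2 v_3 ≠ 0; then v_{j-1} := N · v_j for j = 3, …, 2.

Pick v_3 = (1, 0, 0)ᵀ.
Then v_2 = N · v_3 = (0, 1, 1)ᵀ.
Then v_1 = N · v_2 = (1, 1, 0)ᵀ.

Sanity check: (A − (5)·I) v_1 = (0, 0, 0)ᵀ = 0. ✓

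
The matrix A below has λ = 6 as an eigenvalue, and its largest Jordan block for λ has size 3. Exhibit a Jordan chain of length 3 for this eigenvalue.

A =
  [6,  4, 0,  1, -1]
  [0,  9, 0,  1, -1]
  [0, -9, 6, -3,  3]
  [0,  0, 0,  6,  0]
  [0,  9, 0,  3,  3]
A Jordan chain for λ = 6 of length 3:
v_1 = (3, 0, 0, 0, 0)ᵀ
v_2 = (4, 3, -9, 0, 9)ᵀ
v_3 = (0, 1, 0, 0, 0)ᵀ

Let N = A − (6)·I. We want v_3 with N^3 v_3 = 0 but N^2 v_3 ≠ 0; then v_{j-1} := N · v_j for j = 3, …, 2.

Pick v_3 = (0, 1, 0, 0, 0)ᵀ.
Then v_2 = N · v_3 = (4, 3, -9, 0, 9)ᵀ.
Then v_1 = N · v_2 = (3, 0, 0, 0, 0)ᵀ.

Sanity check: (A − (6)·I) v_1 = (0, 0, 0, 0, 0)ᵀ = 0. ✓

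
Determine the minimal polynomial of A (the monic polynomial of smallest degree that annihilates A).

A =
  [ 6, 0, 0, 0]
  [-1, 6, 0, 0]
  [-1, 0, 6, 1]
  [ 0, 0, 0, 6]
x^2 - 12*x + 36

The characteristic polynomial is χ_A(x) = (x - 6)^4, so the eigenvalues are known. The minimal polynomial is
  m_A(x) = Π_λ (x − λ)^{k_λ}
where k_λ is the size of the *largest* Jordan block for λ (equivalently, the smallest k with (A − λI)^k v = 0 for every generalised eigenvector v of λ).

  λ = 6: largest Jordan block has size 2, contributing (x − 6)^2

So m_A(x) = (x - 6)^2 = x^2 - 12*x + 36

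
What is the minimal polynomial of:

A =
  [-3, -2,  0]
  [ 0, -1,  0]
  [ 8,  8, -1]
x^2 + 4*x + 3

The characteristic polynomial is χ_A(x) = (x + 1)^2*(x + 3), so the eigenvalues are known. The minimal polynomial is
  m_A(x) = Π_λ (x − λ)^{k_λ}
where k_λ is the size of the *largest* Jordan block for λ (equivalently, the smallest k with (A − λI)^k v = 0 for every generalised eigenvector v of λ).

  λ = -3: largest Jordan block has size 1, contributing (x + 3)
  λ = -1: largest Jordan block has size 1, contributing (x + 1)

So m_A(x) = (x + 1)*(x + 3) = x^2 + 4*x + 3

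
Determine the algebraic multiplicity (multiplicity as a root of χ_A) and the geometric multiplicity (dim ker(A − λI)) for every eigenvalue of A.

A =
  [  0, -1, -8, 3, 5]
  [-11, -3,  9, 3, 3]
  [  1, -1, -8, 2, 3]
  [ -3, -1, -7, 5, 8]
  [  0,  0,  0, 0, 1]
λ = -4: alg = 2, geom = 1; λ = 1: alg = 3, geom = 1

Step 1 — factor the characteristic polynomial to read off the algebraic multiplicities:
  χ_A(x) = (x - 1)^3*(x + 4)^2

Step 2 — compute geometric multiplicities via the rank-nullity identity g(λ) = n − rank(A − λI):
  rank(A − (-4)·I) = 4, so dim ker(A − (-4)·I) = n − 4 = 1
  rank(A − (1)·I) = 4, so dim ker(A − (1)·I) = n − 4 = 1

Summary:
  λ = -4: algebraic multiplicity = 2, geometric multiplicity = 1
  λ = 1: algebraic multiplicity = 3, geometric multiplicity = 1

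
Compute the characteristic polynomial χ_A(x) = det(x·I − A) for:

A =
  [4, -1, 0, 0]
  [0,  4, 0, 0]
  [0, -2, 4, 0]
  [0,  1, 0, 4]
x^4 - 16*x^3 + 96*x^2 - 256*x + 256

Expanding det(x·I − A) (e.g. by cofactor expansion or by noting that A is similar to its Jordan form J, which has the same characteristic polynomial as A) gives
  χ_A(x) = x^4 - 16*x^3 + 96*x^2 - 256*x + 256
which factors as (x - 4)^4. The eigenvalues (with algebraic multiplicities) are λ = 4 with multiplicity 4.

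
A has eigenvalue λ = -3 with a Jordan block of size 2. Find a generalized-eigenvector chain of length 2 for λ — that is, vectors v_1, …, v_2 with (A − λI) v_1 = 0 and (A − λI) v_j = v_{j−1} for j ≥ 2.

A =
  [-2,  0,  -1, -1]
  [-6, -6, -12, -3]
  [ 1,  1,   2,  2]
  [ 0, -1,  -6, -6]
A Jordan chain for λ = -3 of length 2:
v_1 = (1, -6, 1, 0)ᵀ
v_2 = (1, 0, 0, 0)ᵀ

Let N = A − (-3)·I. We want v_2 with N^2 v_2 = 0 but N^1 v_2 ≠ 0; then v_{j-1} := N · v_j for j = 2, …, 2.

Pick v_2 = (1, 0, 0, 0)ᵀ.
Then v_1 = N · v_2 = (1, -6, 1, 0)ᵀ.

Sanity check: (A − (-3)·I) v_1 = (0, 0, 0, 0)ᵀ = 0. ✓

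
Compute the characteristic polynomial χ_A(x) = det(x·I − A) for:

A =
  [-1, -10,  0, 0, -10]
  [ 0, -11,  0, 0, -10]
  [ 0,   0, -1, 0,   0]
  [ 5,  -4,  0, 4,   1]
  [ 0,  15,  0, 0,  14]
x^5 - 5*x^4 - 5*x^3 + 25*x^2 + 40*x + 16

Expanding det(x·I − A) (e.g. by cofactor expansion or by noting that A is similar to its Jordan form J, which has the same characteristic polynomial as A) gives
  χ_A(x) = x^5 - 5*x^4 - 5*x^3 + 25*x^2 + 40*x + 16
which factors as (x - 4)^2*(x + 1)^3. The eigenvalues (with algebraic multiplicities) are λ = -1 with multiplicity 3, λ = 4 with multiplicity 2.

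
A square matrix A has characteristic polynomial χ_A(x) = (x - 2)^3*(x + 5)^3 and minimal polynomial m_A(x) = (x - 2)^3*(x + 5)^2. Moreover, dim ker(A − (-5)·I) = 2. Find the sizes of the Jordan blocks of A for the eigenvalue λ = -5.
Block sizes for λ = -5: [2, 1]

Step 1 — from the characteristic polynomial, algebraic multiplicity of λ = -5 is 3. From dim ker(A − (-5)·I) = 2, there are exactly 2 Jordan blocks for λ = -5.
Step 2 — from the minimal polynomial, the factor (x + 5)^2 tells us the largest block for λ = -5 has size 2.
Step 3 — with total size 3, 2 blocks, and largest block 2, the block sizes (in nonincreasing order) are [2, 1].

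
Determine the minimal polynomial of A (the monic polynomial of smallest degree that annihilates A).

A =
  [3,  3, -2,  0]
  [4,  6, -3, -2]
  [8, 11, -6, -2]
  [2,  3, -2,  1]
x^3 - 3*x^2 + 3*x - 1

The characteristic polynomial is χ_A(x) = (x - 1)^4, so the eigenvalues are known. The minimal polynomial is
  m_A(x) = Π_λ (x − λ)^{k_λ}
where k_λ is the size of the *largest* Jordan block for λ (equivalently, the smallest k with (A − λI)^k v = 0 for every generalised eigenvector v of λ).

  λ = 1: largest Jordan block has size 3, contributing (x − 1)^3

So m_A(x) = (x - 1)^3 = x^3 - 3*x^2 + 3*x - 1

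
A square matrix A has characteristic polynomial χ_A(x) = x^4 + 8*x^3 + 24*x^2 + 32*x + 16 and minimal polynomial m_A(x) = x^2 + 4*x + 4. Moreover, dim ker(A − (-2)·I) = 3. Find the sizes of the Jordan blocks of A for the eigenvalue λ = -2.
Block sizes for λ = -2: [2, 1, 1]

Step 1 — from the characteristic polynomial, algebraic multiplicity of λ = -2 is 4. From dim ker(A − (-2)·I) = 3, there are exactly 3 Jordan blocks for λ = -2.
Step 2 — from the minimal polynomial, the factor (x + 2)^2 tells us the largest block for λ = -2 has size 2.
Step 3 — with total size 4, 3 blocks, and largest block 2, the block sizes (in nonincreasing order) are [2, 1, 1].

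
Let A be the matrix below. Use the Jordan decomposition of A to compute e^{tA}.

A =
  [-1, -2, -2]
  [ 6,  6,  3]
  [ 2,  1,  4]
e^{tA} =
  [-4*t*exp(3*t) + exp(3*t), -2*t*exp(3*t), -2*t*exp(3*t)]
  [6*t*exp(3*t), 3*t*exp(3*t) + exp(3*t), 3*t*exp(3*t)]
  [2*t*exp(3*t), t*exp(3*t), t*exp(3*t) + exp(3*t)]

Strategy: write A = P · J · P⁻¹ where J is a Jordan canonical form, so e^{tA} = P · e^{tJ} · P⁻¹, and e^{tJ} can be computed block-by-block.

A has Jordan form
J =
  [3, 1, 0]
  [0, 3, 0]
  [0, 0, 3]
(up to reordering of blocks).

Per-block formulas:
  For a 2×2 Jordan block J_2(3): exp(t · J_2(3)) = e^(3t)·(I + t·N), where N is the 2×2 nilpotent shift.
  For a 1×1 block at λ = 3: exp(t · [3]) = [e^(3t)].

After assembling e^{tJ} and conjugating by P, we get:

e^{tA} =
  [-4*t*exp(3*t) + exp(3*t), -2*t*exp(3*t), -2*t*exp(3*t)]
  [6*t*exp(3*t), 3*t*exp(3*t) + exp(3*t), 3*t*exp(3*t)]
  [2*t*exp(3*t), t*exp(3*t), t*exp(3*t) + exp(3*t)]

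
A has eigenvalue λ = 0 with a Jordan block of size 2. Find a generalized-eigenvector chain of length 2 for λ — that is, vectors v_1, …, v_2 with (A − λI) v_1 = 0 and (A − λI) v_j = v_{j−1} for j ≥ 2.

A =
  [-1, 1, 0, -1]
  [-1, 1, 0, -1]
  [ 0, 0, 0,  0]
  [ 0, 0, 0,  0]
A Jordan chain for λ = 0 of length 2:
v_1 = (-1, -1, 0, 0)ᵀ
v_2 = (1, 0, 0, 0)ᵀ

Let N = A − (0)·I. We want v_2 with N^2 v_2 = 0 but N^1 v_2 ≠ 0; then v_{j-1} := N · v_j for j = 2, …, 2.

Pick v_2 = (1, 0, 0, 0)ᵀ.
Then v_1 = N · v_2 = (-1, -1, 0, 0)ᵀ.

Sanity check: (A − (0)·I) v_1 = (0, 0, 0, 0)ᵀ = 0. ✓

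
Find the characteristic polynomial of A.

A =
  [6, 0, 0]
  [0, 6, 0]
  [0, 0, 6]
x^3 - 18*x^2 + 108*x - 216

Expanding det(x·I − A) (e.g. by cofactor expansion or by noting that A is similar to its Jordan form J, which has the same characteristic polynomial as A) gives
  χ_A(x) = x^3 - 18*x^2 + 108*x - 216
which factors as (x - 6)^3. The eigenvalues (with algebraic multiplicities) are λ = 6 with multiplicity 3.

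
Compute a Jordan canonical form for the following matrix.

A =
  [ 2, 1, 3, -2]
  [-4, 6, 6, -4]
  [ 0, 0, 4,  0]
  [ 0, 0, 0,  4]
J_2(4) ⊕ J_1(4) ⊕ J_1(4)

The characteristic polynomial is
  det(x·I − A) = x^4 - 16*x^3 + 96*x^2 - 256*x + 256 = (x - 4)^4

Eigenvalues and multiplicities (the geometric multiplicity of λ is n − rank(A − λI), which equals the number of Jordan blocks for λ):
  λ = 4: algebraic multiplicity = 4, geometric multiplicity = 3

Determining the block sizes for each eigenvalue:
  λ = 4: 3 blocks summing to 4 forces exactly one block of size 2 and the rest size 1 → block sizes [2, 1, 1]

Assembling the blocks gives a Jordan form
J =
  [4, 1, 0, 0]
  [0, 4, 0, 0]
  [0, 0, 4, 0]
  [0, 0, 0, 4]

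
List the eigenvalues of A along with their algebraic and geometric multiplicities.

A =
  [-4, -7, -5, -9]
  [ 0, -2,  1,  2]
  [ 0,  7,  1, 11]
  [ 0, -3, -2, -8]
λ = -4: alg = 1, geom = 1; λ = -3: alg = 3, geom = 1

Step 1 — factor the characteristic polynomial to read off the algebraic multiplicities:
  χ_A(x) = (x + 3)^3*(x + 4)

Step 2 — compute geometric multiplicities via the rank-nullity identity g(λ) = n − rank(A − λI):
  rank(A − (-4)·I) = 3, so dim ker(A − (-4)·I) = n − 3 = 1
  rank(A − (-3)·I) = 3, so dim ker(A − (-3)·I) = n − 3 = 1

Summary:
  λ = -4: algebraic multiplicity = 1, geometric multiplicity = 1
  λ = -3: algebraic multiplicity = 3, geometric multiplicity = 1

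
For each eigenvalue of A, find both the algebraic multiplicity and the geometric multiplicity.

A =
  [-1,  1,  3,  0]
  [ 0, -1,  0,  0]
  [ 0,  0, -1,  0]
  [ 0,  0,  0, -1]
λ = -1: alg = 4, geom = 3

Step 1 — factor the characteristic polynomial to read off the algebraic multiplicities:
  χ_A(x) = (x + 1)^4

Step 2 — compute geometric multiplicities via the rank-nullity identity g(λ) = n − rank(A − λI):
  rank(A − (-1)·I) = 1, so dim ker(A − (-1)·I) = n − 1 = 3

Summary:
  λ = -1: algebraic multiplicity = 4, geometric multiplicity = 3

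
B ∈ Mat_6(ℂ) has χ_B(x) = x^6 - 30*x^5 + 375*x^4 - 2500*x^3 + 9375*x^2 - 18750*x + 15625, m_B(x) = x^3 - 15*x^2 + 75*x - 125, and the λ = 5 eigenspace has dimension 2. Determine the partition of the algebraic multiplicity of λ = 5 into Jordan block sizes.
Block sizes for λ = 5: [3, 3]

Step 1 — from the characteristic polynomial, algebraic multiplicity of λ = 5 is 6. From dim ker(B − (5)·I) = 2, there are exactly 2 Jordan blocks for λ = 5.
Step 2 — from the minimal polynomial, the factor (x − 5)^3 tells us the largest block for λ = 5 has size 3.
Step 3 — with total size 6, 2 blocks, and largest block 3, the block sizes (in nonincreasing order) are [3, 3].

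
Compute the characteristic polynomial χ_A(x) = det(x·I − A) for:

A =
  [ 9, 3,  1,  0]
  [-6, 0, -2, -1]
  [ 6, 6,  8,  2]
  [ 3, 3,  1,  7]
x^4 - 24*x^3 + 216*x^2 - 864*x + 1296

Expanding det(x·I − A) (e.g. by cofactor expansion or by noting that A is similar to its Jordan form J, which has the same characteristic polynomial as A) gives
  χ_A(x) = x^4 - 24*x^3 + 216*x^2 - 864*x + 1296
which factors as (x - 6)^4. The eigenvalues (with algebraic multiplicities) are λ = 6 with multiplicity 4.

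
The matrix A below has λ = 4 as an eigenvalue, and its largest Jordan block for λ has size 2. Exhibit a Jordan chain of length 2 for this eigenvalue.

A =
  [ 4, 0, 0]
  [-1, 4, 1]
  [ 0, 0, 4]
A Jordan chain for λ = 4 of length 2:
v_1 = (0, -1, 0)ᵀ
v_2 = (1, 0, 0)ᵀ

Let N = A − (4)·I. We want v_2 with N^2 v_2 = 0 but N^1 v_2 ≠ 0; then v_{j-1} := N · v_j for j = 2, …, 2.

Pick v_2 = (1, 0, 0)ᵀ.
Then v_1 = N · v_2 = (0, -1, 0)ᵀ.

Sanity check: (A − (4)·I) v_1 = (0, 0, 0)ᵀ = 0. ✓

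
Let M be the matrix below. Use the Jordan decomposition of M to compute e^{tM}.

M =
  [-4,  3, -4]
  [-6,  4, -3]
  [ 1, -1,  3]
e^{tM} =
  [3*t^2*exp(t)/2 - 5*t*exp(t) + exp(t), -t^2*exp(t) + 3*t*exp(t), 3*t^2*exp(t)/2 - 4*t*exp(t)]
  [9*t^2*exp(t)/2 - 6*t*exp(t), -3*t^2*exp(t) + 3*t*exp(t) + exp(t), 9*t^2*exp(t)/2 - 3*t*exp(t)]
  [3*t^2*exp(t)/2 + t*exp(t), -t^2*exp(t) - t*exp(t), 3*t^2*exp(t)/2 + 2*t*exp(t) + exp(t)]

Strategy: write M = P · J · P⁻¹ where J is a Jordan canonical form, so e^{tM} = P · e^{tJ} · P⁻¹, and e^{tJ} can be computed block-by-block.

M has Jordan form
J =
  [1, 1, 0]
  [0, 1, 1]
  [0, 0, 1]
(up to reordering of blocks).

Per-block formulas:
  For a 3×3 Jordan block J_3(1): exp(t · J_3(1)) = e^(1t)·(I + t·N + (t^2/2)·N^2), where N is the 3×3 nilpotent shift.

After assembling e^{tJ} and conjugating by P, we get:

e^{tM} =
  [3*t^2*exp(t)/2 - 5*t*exp(t) + exp(t), -t^2*exp(t) + 3*t*exp(t), 3*t^2*exp(t)/2 - 4*t*exp(t)]
  [9*t^2*exp(t)/2 - 6*t*exp(t), -3*t^2*exp(t) + 3*t*exp(t) + exp(t), 9*t^2*exp(t)/2 - 3*t*exp(t)]
  [3*t^2*exp(t)/2 + t*exp(t), -t^2*exp(t) - t*exp(t), 3*t^2*exp(t)/2 + 2*t*exp(t) + exp(t)]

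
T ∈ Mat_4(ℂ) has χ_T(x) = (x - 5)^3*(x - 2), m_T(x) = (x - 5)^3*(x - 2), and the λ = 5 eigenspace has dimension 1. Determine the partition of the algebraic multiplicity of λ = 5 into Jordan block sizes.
Block sizes for λ = 5: [3]

Step 1 — from the characteristic polynomial, algebraic multiplicity of λ = 5 is 3. From dim ker(T − (5)·I) = 1, there are exactly 1 Jordan blocks for λ = 5.
Step 2 — from the minimal polynomial, the factor (x − 5)^3 tells us the largest block for λ = 5 has size 3.
Step 3 — with total size 3, 1 blocks, and largest block 3, the block sizes (in nonincreasing order) are [3].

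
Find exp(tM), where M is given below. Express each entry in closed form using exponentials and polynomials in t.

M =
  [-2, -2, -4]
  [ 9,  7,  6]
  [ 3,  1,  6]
e^{tM} =
  [-5*exp(4*t) + 6*exp(3*t), -2*exp(4*t) + 2*exp(3*t), -4*exp(4*t) + 4*exp(3*t)]
  [9*exp(4*t) - 9*exp(3*t), 4*exp(4*t) - 3*exp(3*t), 6*exp(4*t) - 6*exp(3*t)]
  [3*exp(4*t) - 3*exp(3*t), exp(4*t) - exp(3*t), 3*exp(4*t) - 2*exp(3*t)]

Strategy: write M = P · J · P⁻¹ where J is a Jordan canonical form, so e^{tM} = P · e^{tJ} · P⁻¹, and e^{tJ} can be computed block-by-block.

M has Jordan form
J =
  [3, 0, 0]
  [0, 4, 0]
  [0, 0, 4]
(up to reordering of blocks).

Per-block formulas:
  For a 1×1 block at λ = 3: exp(t · [3]) = [e^(3t)].
  For a 1×1 block at λ = 4: exp(t · [4]) = [e^(4t)].

After assembling e^{tJ} and conjugating by P, we get:

e^{tM} =
  [-5*exp(4*t) + 6*exp(3*t), -2*exp(4*t) + 2*exp(3*t), -4*exp(4*t) + 4*exp(3*t)]
  [9*exp(4*t) - 9*exp(3*t), 4*exp(4*t) - 3*exp(3*t), 6*exp(4*t) - 6*exp(3*t)]
  [3*exp(4*t) - 3*exp(3*t), exp(4*t) - exp(3*t), 3*exp(4*t) - 2*exp(3*t)]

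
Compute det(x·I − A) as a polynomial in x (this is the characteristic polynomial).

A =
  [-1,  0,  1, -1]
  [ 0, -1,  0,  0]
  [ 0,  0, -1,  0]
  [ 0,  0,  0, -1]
x^4 + 4*x^3 + 6*x^2 + 4*x + 1

Expanding det(x·I − A) (e.g. by cofactor expansion or by noting that A is similar to its Jordan form J, which has the same characteristic polynomial as A) gives
  χ_A(x) = x^4 + 4*x^3 + 6*x^2 + 4*x + 1
which factors as (x + 1)^4. The eigenvalues (with algebraic multiplicities) are λ = -1 with multiplicity 4.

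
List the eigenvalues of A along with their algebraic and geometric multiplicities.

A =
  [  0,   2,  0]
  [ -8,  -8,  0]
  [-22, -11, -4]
λ = -4: alg = 3, geom = 2

Step 1 — factor the characteristic polynomial to read off the algebraic multiplicities:
  χ_A(x) = (x + 4)^3

Step 2 — compute geometric multiplicities via the rank-nullity identity g(λ) = n − rank(A − λI):
  rank(A − (-4)·I) = 1, so dim ker(A − (-4)·I) = n − 1 = 2

Summary:
  λ = -4: algebraic multiplicity = 3, geometric multiplicity = 2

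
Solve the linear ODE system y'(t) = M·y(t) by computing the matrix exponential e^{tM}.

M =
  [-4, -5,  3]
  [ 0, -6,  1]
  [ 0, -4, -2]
e^{tM} =
  [exp(-4*t), -t^2*exp(-4*t) - 5*t*exp(-4*t), t^2*exp(-4*t)/2 + 3*t*exp(-4*t)]
  [0, -2*t*exp(-4*t) + exp(-4*t), t*exp(-4*t)]
  [0, -4*t*exp(-4*t), 2*t*exp(-4*t) + exp(-4*t)]

Strategy: write M = P · J · P⁻¹ where J is a Jordan canonical form, so e^{tM} = P · e^{tJ} · P⁻¹, and e^{tJ} can be computed block-by-block.

M has Jordan form
J =
  [-4,  1,  0]
  [ 0, -4,  1]
  [ 0,  0, -4]
(up to reordering of blocks).

Per-block formulas:
  For a 3×3 Jordan block J_3(-4): exp(t · J_3(-4)) = e^(-4t)·(I + t·N + (t^2/2)·N^2), where N is the 3×3 nilpotent shift.

After assembling e^{tJ} and conjugating by P, we get:

e^{tM} =
  [exp(-4*t), -t^2*exp(-4*t) - 5*t*exp(-4*t), t^2*exp(-4*t)/2 + 3*t*exp(-4*t)]
  [0, -2*t*exp(-4*t) + exp(-4*t), t*exp(-4*t)]
  [0, -4*t*exp(-4*t), 2*t*exp(-4*t) + exp(-4*t)]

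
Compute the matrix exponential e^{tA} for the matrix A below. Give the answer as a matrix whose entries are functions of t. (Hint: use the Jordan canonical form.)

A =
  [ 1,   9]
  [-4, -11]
e^{tA} =
  [6*t*exp(-5*t) + exp(-5*t), 9*t*exp(-5*t)]
  [-4*t*exp(-5*t), -6*t*exp(-5*t) + exp(-5*t)]

Strategy: write A = P · J · P⁻¹ where J is a Jordan canonical form, so e^{tA} = P · e^{tJ} · P⁻¹, and e^{tJ} can be computed block-by-block.

A has Jordan form
J =
  [-5,  1]
  [ 0, -5]
(up to reordering of blocks).

Per-block formulas:
  For a 2×2 Jordan block J_2(-5): exp(t · J_2(-5)) = e^(-5t)·(I + t·N), where N is the 2×2 nilpotent shift.

After assembling e^{tJ} and conjugating by P, we get:

e^{tA} =
  [6*t*exp(-5*t) + exp(-5*t), 9*t*exp(-5*t)]
  [-4*t*exp(-5*t), -6*t*exp(-5*t) + exp(-5*t)]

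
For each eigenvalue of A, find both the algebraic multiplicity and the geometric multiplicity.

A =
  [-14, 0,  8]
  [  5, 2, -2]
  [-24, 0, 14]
λ = -2: alg = 1, geom = 1; λ = 2: alg = 2, geom = 1

Step 1 — factor the characteristic polynomial to read off the algebraic multiplicities:
  χ_A(x) = (x - 2)^2*(x + 2)

Step 2 — compute geometric multiplicities via the rank-nullity identity g(λ) = n − rank(A − λI):
  rank(A − (-2)·I) = 2, so dim ker(A − (-2)·I) = n − 2 = 1
  rank(A − (2)·I) = 2, so dim ker(A − (2)·I) = n − 2 = 1

Summary:
  λ = -2: algebraic multiplicity = 1, geometric multiplicity = 1
  λ = 2: algebraic multiplicity = 2, geometric multiplicity = 1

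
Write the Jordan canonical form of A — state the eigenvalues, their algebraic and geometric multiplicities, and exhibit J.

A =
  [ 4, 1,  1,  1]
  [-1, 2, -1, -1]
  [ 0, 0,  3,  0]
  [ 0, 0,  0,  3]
J_2(3) ⊕ J_1(3) ⊕ J_1(3)

The characteristic polynomial is
  det(x·I − A) = x^4 - 12*x^3 + 54*x^2 - 108*x + 81 = (x - 3)^4

Eigenvalues and multiplicities (the geometric multiplicity of λ is n − rank(A − λI), which equals the number of Jordan blocks for λ):
  λ = 3: algebraic multiplicity = 4, geometric multiplicity = 3

Determining the block sizes for each eigenvalue:
  λ = 3: 3 blocks summing to 4 forces exactly one block of size 2 and the rest size 1 → block sizes [2, 1, 1]

Assembling the blocks gives a Jordan form
J =
  [3, 1, 0, 0]
  [0, 3, 0, 0]
  [0, 0, 3, 0]
  [0, 0, 0, 3]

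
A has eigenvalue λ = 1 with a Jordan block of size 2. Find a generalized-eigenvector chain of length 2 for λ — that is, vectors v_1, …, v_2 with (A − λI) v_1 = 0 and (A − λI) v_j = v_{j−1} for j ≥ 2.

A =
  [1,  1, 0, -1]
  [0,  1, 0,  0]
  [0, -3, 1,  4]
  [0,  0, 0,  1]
A Jordan chain for λ = 1 of length 2:
v_1 = (1, 0, -3, 0)ᵀ
v_2 = (0, 1, 0, 0)ᵀ

Let N = A − (1)·I. We want v_2 with N^2 v_2 = 0 but N^1 v_2 ≠ 0; then v_{j-1} := N · v_j for j = 2, …, 2.

Pick v_2 = (0, 1, 0, 0)ᵀ.
Then v_1 = N · v_2 = (1, 0, -3, 0)ᵀ.

Sanity check: (A − (1)·I) v_1 = (0, 0, 0, 0)ᵀ = 0. ✓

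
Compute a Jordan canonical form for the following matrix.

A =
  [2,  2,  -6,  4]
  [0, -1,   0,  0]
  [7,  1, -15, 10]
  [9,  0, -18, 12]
J_2(-1) ⊕ J_2(0)

The characteristic polynomial is
  det(x·I − A) = x^4 + 2*x^3 + x^2 = x^2*(x + 1)^2

Eigenvalues and multiplicities (the geometric multiplicity of λ is n − rank(A − λI), which equals the number of Jordan blocks for λ):
  λ = -1: algebraic multiplicity = 2, geometric multiplicity = 1
  λ = 0: algebraic multiplicity = 2, geometric multiplicity = 1

Determining the block sizes for each eigenvalue:
  λ = -1: one block (gm = 1), so the single block has size am = 2 → block sizes [2]
  λ = 0: one block (gm = 1), so the single block has size am = 2 → block sizes [2]

Assembling the blocks gives a Jordan form
J =
  [-1,  1, 0, 0]
  [ 0, -1, 0, 0]
  [ 0,  0, 0, 1]
  [ 0,  0, 0, 0]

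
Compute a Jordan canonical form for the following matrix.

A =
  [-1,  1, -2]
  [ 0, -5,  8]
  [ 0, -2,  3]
J_2(-1) ⊕ J_1(-1)

The characteristic polynomial is
  det(x·I − A) = x^3 + 3*x^2 + 3*x + 1 = (x + 1)^3

Eigenvalues and multiplicities (the geometric multiplicity of λ is n − rank(A − λI), which equals the number of Jordan blocks for λ):
  λ = -1: algebraic multiplicity = 3, geometric multiplicity = 2

Determining the block sizes for each eigenvalue:
  λ = -1: 2 blocks summing to 3 forces exactly one block of size 2 and the rest size 1 → block sizes [2, 1]

Assembling the blocks gives a Jordan form
J =
  [-1,  1,  0]
  [ 0, -1,  0]
  [ 0,  0, -1]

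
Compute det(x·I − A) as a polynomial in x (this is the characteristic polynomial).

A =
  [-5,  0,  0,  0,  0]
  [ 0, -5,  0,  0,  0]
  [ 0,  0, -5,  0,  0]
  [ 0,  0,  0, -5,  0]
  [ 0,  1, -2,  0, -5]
x^5 + 25*x^4 + 250*x^3 + 1250*x^2 + 3125*x + 3125

Expanding det(x·I − A) (e.g. by cofactor expansion or by noting that A is similar to its Jordan form J, which has the same characteristic polynomial as A) gives
  χ_A(x) = x^5 + 25*x^4 + 250*x^3 + 1250*x^2 + 3125*x + 3125
which factors as (x + 5)^5. The eigenvalues (with algebraic multiplicities) are λ = -5 with multiplicity 5.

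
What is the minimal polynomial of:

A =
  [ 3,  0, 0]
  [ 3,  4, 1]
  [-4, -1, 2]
x^3 - 9*x^2 + 27*x - 27

The characteristic polynomial is χ_A(x) = (x - 3)^3, so the eigenvalues are known. The minimal polynomial is
  m_A(x) = Π_λ (x − λ)^{k_λ}
where k_λ is the size of the *largest* Jordan block for λ (equivalently, the smallest k with (A − λI)^k v = 0 for every generalised eigenvector v of λ).

  λ = 3: largest Jordan block has size 3, contributing (x − 3)^3

So m_A(x) = (x - 3)^3 = x^3 - 9*x^2 + 27*x - 27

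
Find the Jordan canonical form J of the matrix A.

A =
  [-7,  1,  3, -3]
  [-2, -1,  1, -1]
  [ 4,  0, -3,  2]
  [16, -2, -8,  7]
J_3(-1) ⊕ J_1(-1)

The characteristic polynomial is
  det(x·I − A) = x^4 + 4*x^3 + 6*x^2 + 4*x + 1 = (x + 1)^4

Eigenvalues and multiplicities (the geometric multiplicity of λ is n − rank(A − λI), which equals the number of Jordan blocks for λ):
  λ = -1: algebraic multiplicity = 4, geometric multiplicity = 2

Determining the block sizes for each eigenvalue:
  λ = -1: with am = 4 and gm = 2, the partition is not yet determined (e.g. several partitions of 4 into 2 parts exist). Let N = A − (-1)·I. Computing rank(N^1) = 2, rank(N^2) = 1, rank(N^3) = 0; the number of blocks of size ≥ j is rank(N^{j−1}) − rank(N^j), giving [2, 1, 1]. So we have 1 block(s) of size 3, 1 block(s) of size 1 → block sizes [3, 1]

Assembling the blocks gives a Jordan form
J =
  [-1,  1,  0,  0]
  [ 0, -1,  1,  0]
  [ 0,  0, -1,  0]
  [ 0,  0,  0, -1]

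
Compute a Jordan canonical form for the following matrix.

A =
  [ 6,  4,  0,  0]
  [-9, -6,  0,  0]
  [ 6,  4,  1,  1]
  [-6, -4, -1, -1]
J_2(0) ⊕ J_2(0)

The characteristic polynomial is
  det(x·I − A) = x^4

Eigenvalues and multiplicities (the geometric multiplicity of λ is n − rank(A − λI), which equals the number of Jordan blocks for λ):
  λ = 0: algebraic multiplicity = 4, geometric multiplicity = 2

Determining the block sizes for each eigenvalue:
  λ = 0: with am = 4 and gm = 2, the partition is not yet determined (e.g. several partitions of 4 into 2 parts exist). Let N = A − (0)·I. Computing rank(N^1) = 2, rank(N^2) = 0; the number of blocks of size ≥ j is rank(N^{j−1}) − rank(N^j), giving [2, 2]. So we have 2 block(s) of size 2 → block sizes [2, 2]

Assembling the blocks gives a Jordan form
J =
  [0, 1, 0, 0]
  [0, 0, 0, 0]
  [0, 0, 0, 1]
  [0, 0, 0, 0]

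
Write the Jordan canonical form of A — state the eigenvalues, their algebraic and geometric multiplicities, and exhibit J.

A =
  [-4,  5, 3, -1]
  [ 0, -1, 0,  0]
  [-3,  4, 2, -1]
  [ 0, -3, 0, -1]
J_2(-1) ⊕ J_2(-1)

The characteristic polynomial is
  det(x·I − A) = x^4 + 4*x^3 + 6*x^2 + 4*x + 1 = (x + 1)^4

Eigenvalues and multiplicities (the geometric multiplicity of λ is n − rank(A − λI), which equals the number of Jordan blocks for λ):
  λ = -1: algebraic multiplicity = 4, geometric multiplicity = 2

Determining the block sizes for each eigenvalue:
  λ = -1: with am = 4 and gm = 2, the partition is not yet determined (e.g. several partitions of 4 into 2 parts exist). Let N = A − (-1)·I. Computing rank(N^1) = 2, rank(N^2) = 0; the number of blocks of size ≥ j is rank(N^{j−1}) − rank(N^j), giving [2, 2]. So we have 2 block(s) of size 2 → block sizes [2, 2]

Assembling the blocks gives a Jordan form
J =
  [-1,  1,  0,  0]
  [ 0, -1,  0,  0]
  [ 0,  0, -1,  1]
  [ 0,  0,  0, -1]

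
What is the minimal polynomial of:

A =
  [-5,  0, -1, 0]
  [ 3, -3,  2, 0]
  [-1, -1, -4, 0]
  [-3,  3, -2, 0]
x^4 + 12*x^3 + 48*x^2 + 64*x

The characteristic polynomial is χ_A(x) = x*(x + 4)^3, so the eigenvalues are known. The minimal polynomial is
  m_A(x) = Π_λ (x − λ)^{k_λ}
where k_λ is the size of the *largest* Jordan block for λ (equivalently, the smallest k with (A − λI)^k v = 0 for every generalised eigenvector v of λ).

  λ = -4: largest Jordan block has size 3, contributing (x + 4)^3
  λ = 0: largest Jordan block has size 1, contributing (x − 0)

So m_A(x) = x*(x + 4)^3 = x^4 + 12*x^3 + 48*x^2 + 64*x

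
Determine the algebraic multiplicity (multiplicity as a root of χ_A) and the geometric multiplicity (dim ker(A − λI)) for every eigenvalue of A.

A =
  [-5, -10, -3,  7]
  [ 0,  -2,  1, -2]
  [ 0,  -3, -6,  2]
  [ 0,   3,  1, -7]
λ = -5: alg = 4, geom = 2

Step 1 — factor the characteristic polynomial to read off the algebraic multiplicities:
  χ_A(x) = (x + 5)^4

Step 2 — compute geometric multiplicities via the rank-nullity identity g(λ) = n − rank(A − λI):
  rank(A − (-5)·I) = 2, so dim ker(A − (-5)·I) = n − 2 = 2

Summary:
  λ = -5: algebraic multiplicity = 4, geometric multiplicity = 2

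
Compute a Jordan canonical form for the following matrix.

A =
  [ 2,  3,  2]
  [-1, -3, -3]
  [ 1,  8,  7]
J_3(2)

The characteristic polynomial is
  det(x·I − A) = x^3 - 6*x^2 + 12*x - 8 = (x - 2)^3

Eigenvalues and multiplicities (the geometric multiplicity of λ is n − rank(A − λI), which equals the number of Jordan blocks for λ):
  λ = 2: algebraic multiplicity = 3, geometric multiplicity = 1

Determining the block sizes for each eigenvalue:
  λ = 2: one block (gm = 1), so the single block has size am = 3 → block sizes [3]

Assembling the blocks gives a Jordan form
J =
  [2, 1, 0]
  [0, 2, 1]
  [0, 0, 2]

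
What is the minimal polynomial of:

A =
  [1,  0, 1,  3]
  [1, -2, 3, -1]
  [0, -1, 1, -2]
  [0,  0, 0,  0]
x^3

The characteristic polynomial is χ_A(x) = x^4, so the eigenvalues are known. The minimal polynomial is
  m_A(x) = Π_λ (x − λ)^{k_λ}
where k_λ is the size of the *largest* Jordan block for λ (equivalently, the smallest k with (A − λI)^k v = 0 for every generalised eigenvector v of λ).

  λ = 0: largest Jordan block has size 3, contributing (x − 0)^3

So m_A(x) = x^3 = x^3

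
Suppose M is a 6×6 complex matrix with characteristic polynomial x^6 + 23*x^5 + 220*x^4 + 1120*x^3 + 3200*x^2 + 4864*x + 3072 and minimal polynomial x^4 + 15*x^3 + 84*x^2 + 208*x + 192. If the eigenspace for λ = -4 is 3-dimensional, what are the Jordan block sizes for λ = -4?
Block sizes for λ = -4: [3, 1, 1]

Step 1 — from the characteristic polynomial, algebraic multiplicity of λ = -4 is 5. From dim ker(M − (-4)·I) = 3, there are exactly 3 Jordan blocks for λ = -4.
Step 2 — from the minimal polynomial, the factor (x + 4)^3 tells us the largest block for λ = -4 has size 3.
Step 3 — with total size 5, 3 blocks, and largest block 3, the block sizes (in nonincreasing order) are [3, 1, 1].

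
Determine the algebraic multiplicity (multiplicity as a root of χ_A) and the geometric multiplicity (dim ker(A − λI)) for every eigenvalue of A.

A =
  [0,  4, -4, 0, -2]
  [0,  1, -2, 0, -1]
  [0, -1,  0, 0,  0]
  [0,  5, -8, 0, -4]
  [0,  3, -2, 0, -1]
λ = 0: alg = 5, geom = 3

Step 1 — factor the characteristic polynomial to read off the algebraic multiplicities:
  χ_A(x) = x^5

Step 2 — compute geometric multiplicities via the rank-nullity identity g(λ) = n − rank(A − λI):
  rank(A − (0)·I) = 2, so dim ker(A − (0)·I) = n − 2 = 3

Summary:
  λ = 0: algebraic multiplicity = 5, geometric multiplicity = 3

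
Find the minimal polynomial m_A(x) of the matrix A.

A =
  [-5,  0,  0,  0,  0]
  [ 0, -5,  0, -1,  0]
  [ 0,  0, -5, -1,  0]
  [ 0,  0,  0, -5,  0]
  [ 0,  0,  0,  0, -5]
x^2 + 10*x + 25

The characteristic polynomial is χ_A(x) = (x + 5)^5, so the eigenvalues are known. The minimal polynomial is
  m_A(x) = Π_λ (x − λ)^{k_λ}
where k_λ is the size of the *largest* Jordan block for λ (equivalently, the smallest k with (A − λI)^k v = 0 for every generalised eigenvector v of λ).

  λ = -5: largest Jordan block has size 2, contributing (x + 5)^2

So m_A(x) = (x + 5)^2 = x^2 + 10*x + 25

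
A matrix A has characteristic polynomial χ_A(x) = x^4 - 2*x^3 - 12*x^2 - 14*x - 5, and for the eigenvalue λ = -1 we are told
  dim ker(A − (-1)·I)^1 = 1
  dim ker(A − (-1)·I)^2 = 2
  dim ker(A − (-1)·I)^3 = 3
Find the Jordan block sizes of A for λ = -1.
Block sizes for λ = -1: [3]

From the dimensions of kernels of powers, the number of Jordan blocks of size at least j is d_j − d_{j−1} where d_j = dim ker(N^j) (with d_0 = 0). Computing the differences gives [1, 1, 1].
The number of blocks of size exactly k is (#blocks of size ≥ k) − (#blocks of size ≥ k + 1), so the partition is: 1 block(s) of size 3.
In nonincreasing order the block sizes are [3].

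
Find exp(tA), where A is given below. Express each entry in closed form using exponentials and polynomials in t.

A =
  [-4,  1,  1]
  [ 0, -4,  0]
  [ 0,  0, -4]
e^{tA} =
  [exp(-4*t), t*exp(-4*t), t*exp(-4*t)]
  [0, exp(-4*t), 0]
  [0, 0, exp(-4*t)]

Strategy: write A = P · J · P⁻¹ where J is a Jordan canonical form, so e^{tA} = P · e^{tJ} · P⁻¹, and e^{tJ} can be computed block-by-block.

A has Jordan form
J =
  [-4,  1,  0]
  [ 0, -4,  0]
  [ 0,  0, -4]
(up to reordering of blocks).

Per-block formulas:
  For a 1×1 block at λ = -4: exp(t · [-4]) = [e^(-4t)].
  For a 2×2 Jordan block J_2(-4): exp(t · J_2(-4)) = e^(-4t)·(I + t·N), where N is the 2×2 nilpotent shift.

After assembling e^{tJ} and conjugating by P, we get:

e^{tA} =
  [exp(-4*t), t*exp(-4*t), t*exp(-4*t)]
  [0, exp(-4*t), 0]
  [0, 0, exp(-4*t)]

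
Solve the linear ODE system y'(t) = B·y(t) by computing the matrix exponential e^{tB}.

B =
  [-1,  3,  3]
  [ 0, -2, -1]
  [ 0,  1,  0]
e^{tB} =
  [exp(-t), 3*t*exp(-t), 3*t*exp(-t)]
  [0, -t*exp(-t) + exp(-t), -t*exp(-t)]
  [0, t*exp(-t), t*exp(-t) + exp(-t)]

Strategy: write B = P · J · P⁻¹ where J is a Jordan canonical form, so e^{tB} = P · e^{tJ} · P⁻¹, and e^{tJ} can be computed block-by-block.

B has Jordan form
J =
  [-1,  1,  0]
  [ 0, -1,  0]
  [ 0,  0, -1]
(up to reordering of blocks).

Per-block formulas:
  For a 1×1 block at λ = -1: exp(t · [-1]) = [e^(-1t)].
  For a 2×2 Jordan block J_2(-1): exp(t · J_2(-1)) = e^(-1t)·(I + t·N), where N is the 2×2 nilpotent shift.

After assembling e^{tJ} and conjugating by P, we get:

e^{tB} =
  [exp(-t), 3*t*exp(-t), 3*t*exp(-t)]
  [0, -t*exp(-t) + exp(-t), -t*exp(-t)]
  [0, t*exp(-t), t*exp(-t) + exp(-t)]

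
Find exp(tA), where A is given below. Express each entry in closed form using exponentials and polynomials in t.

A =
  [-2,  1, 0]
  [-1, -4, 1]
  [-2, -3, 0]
e^{tA} =
  [-t^2*exp(-2*t)/2 + exp(-2*t), -t^2*exp(-2*t) + t*exp(-2*t), t^2*exp(-2*t)/2]
  [-t*exp(-2*t), -2*t*exp(-2*t) + exp(-2*t), t*exp(-2*t)]
  [-t^2*exp(-2*t)/2 - 2*t*exp(-2*t), -t^2*exp(-2*t) - 3*t*exp(-2*t), t^2*exp(-2*t)/2 + 2*t*exp(-2*t) + exp(-2*t)]

Strategy: write A = P · J · P⁻¹ where J is a Jordan canonical form, so e^{tA} = P · e^{tJ} · P⁻¹, and e^{tJ} can be computed block-by-block.

A has Jordan form
J =
  [-2,  1,  0]
  [ 0, -2,  1]
  [ 0,  0, -2]
(up to reordering of blocks).

Per-block formulas:
  For a 3×3 Jordan block J_3(-2): exp(t · J_3(-2)) = e^(-2t)·(I + t·N + (t^2/2)·N^2), where N is the 3×3 nilpotent shift.

After assembling e^{tJ} and conjugating by P, we get:

e^{tA} =
  [-t^2*exp(-2*t)/2 + exp(-2*t), -t^2*exp(-2*t) + t*exp(-2*t), t^2*exp(-2*t)/2]
  [-t*exp(-2*t), -2*t*exp(-2*t) + exp(-2*t), t*exp(-2*t)]
  [-t^2*exp(-2*t)/2 - 2*t*exp(-2*t), -t^2*exp(-2*t) - 3*t*exp(-2*t), t^2*exp(-2*t)/2 + 2*t*exp(-2*t) + exp(-2*t)]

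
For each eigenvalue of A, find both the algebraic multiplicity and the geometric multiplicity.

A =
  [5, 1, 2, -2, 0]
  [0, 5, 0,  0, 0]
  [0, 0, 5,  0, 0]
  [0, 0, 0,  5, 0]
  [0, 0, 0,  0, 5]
λ = 5: alg = 5, geom = 4

Step 1 — factor the characteristic polynomial to read off the algebraic multiplicities:
  χ_A(x) = (x - 5)^5

Step 2 — compute geometric multiplicities via the rank-nullity identity g(λ) = n − rank(A − λI):
  rank(A − (5)·I) = 1, so dim ker(A − (5)·I) = n − 1 = 4

Summary:
  λ = 5: algebraic multiplicity = 5, geometric multiplicity = 4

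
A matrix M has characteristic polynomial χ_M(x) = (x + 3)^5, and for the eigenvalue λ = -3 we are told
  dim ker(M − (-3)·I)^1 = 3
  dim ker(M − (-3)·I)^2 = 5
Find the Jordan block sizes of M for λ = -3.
Block sizes for λ = -3: [2, 2, 1]

From the dimensions of kernels of powers, the number of Jordan blocks of size at least j is d_j − d_{j−1} where d_j = dim ker(N^j) (with d_0 = 0). Computing the differences gives [3, 2].
The number of blocks of size exactly k is (#blocks of size ≥ k) − (#blocks of size ≥ k + 1), so the partition is: 1 block(s) of size 1, 2 block(s) of size 2.
In nonincreasing order the block sizes are [2, 2, 1].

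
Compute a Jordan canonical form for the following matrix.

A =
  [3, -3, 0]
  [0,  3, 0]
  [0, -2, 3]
J_2(3) ⊕ J_1(3)

The characteristic polynomial is
  det(x·I − A) = x^3 - 9*x^2 + 27*x - 27 = (x - 3)^3

Eigenvalues and multiplicities (the geometric multiplicity of λ is n − rank(A − λI), which equals the number of Jordan blocks for λ):
  λ = 3: algebraic multiplicity = 3, geometric multiplicity = 2

Determining the block sizes for each eigenvalue:
  λ = 3: 2 blocks summing to 3 forces exactly one block of size 2 and the rest size 1 → block sizes [2, 1]

Assembling the blocks gives a Jordan form
J =
  [3, 1, 0]
  [0, 3, 0]
  [0, 0, 3]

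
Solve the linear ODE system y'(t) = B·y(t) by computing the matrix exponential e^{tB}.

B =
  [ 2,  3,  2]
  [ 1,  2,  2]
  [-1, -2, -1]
e^{tB} =
  [t^2*exp(t) + t*exp(t) + exp(t), t^2*exp(t) + 3*t*exp(t), 2*t^2*exp(t) + 2*t*exp(t)]
  [t*exp(t), t*exp(t) + exp(t), 2*t*exp(t)]
  [-t^2*exp(t)/2 - t*exp(t), -t^2*exp(t)/2 - 2*t*exp(t), -t^2*exp(t) - 2*t*exp(t) + exp(t)]

Strategy: write B = P · J · P⁻¹ where J is a Jordan canonical form, so e^{tB} = P · e^{tJ} · P⁻¹, and e^{tJ} can be computed block-by-block.

B has Jordan form
J =
  [1, 1, 0]
  [0, 1, 1]
  [0, 0, 1]
(up to reordering of blocks).

Per-block formulas:
  For a 3×3 Jordan block J_3(1): exp(t · J_3(1)) = e^(1t)·(I + t·N + (t^2/2)·N^2), where N is the 3×3 nilpotent shift.

After assembling e^{tJ} and conjugating by P, we get:

e^{tB} =
  [t^2*exp(t) + t*exp(t) + exp(t), t^2*exp(t) + 3*t*exp(t), 2*t^2*exp(t) + 2*t*exp(t)]
  [t*exp(t), t*exp(t) + exp(t), 2*t*exp(t)]
  [-t^2*exp(t)/2 - t*exp(t), -t^2*exp(t)/2 - 2*t*exp(t), -t^2*exp(t) - 2*t*exp(t) + exp(t)]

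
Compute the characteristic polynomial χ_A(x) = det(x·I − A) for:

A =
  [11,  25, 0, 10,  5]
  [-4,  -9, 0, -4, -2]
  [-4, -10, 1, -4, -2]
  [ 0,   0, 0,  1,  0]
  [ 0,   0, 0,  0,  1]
x^5 - 5*x^4 + 10*x^3 - 10*x^2 + 5*x - 1

Expanding det(x·I − A) (e.g. by cofactor expansion or by noting that A is similar to its Jordan form J, which has the same characteristic polynomial as A) gives
  χ_A(x) = x^5 - 5*x^4 + 10*x^3 - 10*x^2 + 5*x - 1
which factors as (x - 1)^5. The eigenvalues (with algebraic multiplicities) are λ = 1 with multiplicity 5.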